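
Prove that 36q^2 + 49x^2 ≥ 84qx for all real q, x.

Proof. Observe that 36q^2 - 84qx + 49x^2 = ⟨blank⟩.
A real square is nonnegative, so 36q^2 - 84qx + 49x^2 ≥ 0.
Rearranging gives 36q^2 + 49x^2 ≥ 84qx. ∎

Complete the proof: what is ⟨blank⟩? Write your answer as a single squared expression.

The leading and trailing coefficients are 6^2 and 7^2, and 84 = 2·6·7, so the trinomial is (6q - 7x)^2.
Hence 36q^2 - 84qx + 49x^2 ≥ 0.

(6q - 7x)^2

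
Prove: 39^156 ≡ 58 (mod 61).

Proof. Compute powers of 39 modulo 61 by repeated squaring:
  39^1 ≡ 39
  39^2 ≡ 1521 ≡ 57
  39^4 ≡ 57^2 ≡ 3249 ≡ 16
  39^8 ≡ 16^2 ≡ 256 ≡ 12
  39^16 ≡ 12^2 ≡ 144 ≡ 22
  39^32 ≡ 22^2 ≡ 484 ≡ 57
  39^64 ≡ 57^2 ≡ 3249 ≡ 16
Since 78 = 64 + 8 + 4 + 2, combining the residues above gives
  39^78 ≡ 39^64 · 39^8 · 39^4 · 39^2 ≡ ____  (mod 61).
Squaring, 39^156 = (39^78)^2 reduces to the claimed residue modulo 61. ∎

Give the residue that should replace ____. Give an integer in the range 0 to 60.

Multiply the listed residues: 16 · 12 · 16 · 57 = 192 → 3072 → 175104.
Reducing modulo 61: 175104 = 2870·61 + 34, so 39^78 ≡ 34.

34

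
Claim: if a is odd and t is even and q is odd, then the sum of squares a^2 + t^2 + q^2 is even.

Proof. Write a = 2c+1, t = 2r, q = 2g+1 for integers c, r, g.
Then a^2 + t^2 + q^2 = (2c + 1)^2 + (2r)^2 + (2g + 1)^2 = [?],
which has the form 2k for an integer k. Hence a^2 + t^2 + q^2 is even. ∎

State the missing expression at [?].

2(2c^2 + 2c + 2g^2 + 2g + 2r^2 + 1)

Expanding: (2c + 1)^2 + (2r)^2 + (2g + 1)^2 = 4c^2 + 4c + 4g^2 + 4g + 4r^2 + 2.
Every term is even; pulling out the factor of 2 gives 2(2c^2 + 2c + 2g^2 + 2g + 2r^2 + 1).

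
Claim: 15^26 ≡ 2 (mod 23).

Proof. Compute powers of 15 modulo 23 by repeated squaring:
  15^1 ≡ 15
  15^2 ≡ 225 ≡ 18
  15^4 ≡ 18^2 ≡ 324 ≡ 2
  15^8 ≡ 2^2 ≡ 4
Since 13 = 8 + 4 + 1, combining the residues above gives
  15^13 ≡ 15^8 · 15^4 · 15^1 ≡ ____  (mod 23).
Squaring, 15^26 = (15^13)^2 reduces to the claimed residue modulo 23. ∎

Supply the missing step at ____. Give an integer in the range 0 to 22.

5

Multiply the listed residues: 4 · 2 · 15 = 8 → 120.
Reducing modulo 23: 120 = 5·23 + 5, so 15^13 ≡ 5.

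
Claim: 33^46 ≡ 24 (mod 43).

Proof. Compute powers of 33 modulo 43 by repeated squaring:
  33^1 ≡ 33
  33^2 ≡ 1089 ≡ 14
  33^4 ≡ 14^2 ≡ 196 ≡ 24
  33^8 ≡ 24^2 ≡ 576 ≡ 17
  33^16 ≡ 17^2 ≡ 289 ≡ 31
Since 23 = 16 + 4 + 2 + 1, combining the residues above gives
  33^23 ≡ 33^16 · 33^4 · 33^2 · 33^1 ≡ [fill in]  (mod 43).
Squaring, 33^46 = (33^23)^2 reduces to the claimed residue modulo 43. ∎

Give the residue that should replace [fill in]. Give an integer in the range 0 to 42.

29

33^16 · 33^4 · 33^2 · 33^1 ≡ 31 · 24 · 14 · 33 = 343728.
343728 mod 43 = 29, so 33^23 ≡ 29 (mod 43).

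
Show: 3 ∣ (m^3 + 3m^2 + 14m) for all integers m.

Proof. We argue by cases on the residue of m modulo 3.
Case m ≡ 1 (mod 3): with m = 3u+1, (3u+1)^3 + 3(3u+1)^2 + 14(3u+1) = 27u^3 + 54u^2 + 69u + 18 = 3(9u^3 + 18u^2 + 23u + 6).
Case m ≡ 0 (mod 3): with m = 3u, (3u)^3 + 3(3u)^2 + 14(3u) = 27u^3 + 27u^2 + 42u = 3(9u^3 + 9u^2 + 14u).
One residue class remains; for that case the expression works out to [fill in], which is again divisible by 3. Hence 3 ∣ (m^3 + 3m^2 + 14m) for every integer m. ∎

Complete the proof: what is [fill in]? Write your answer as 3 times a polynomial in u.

3(9u^3 + 27u^2 + 38u + 16)

The residues treated are {1, 0}, so the missing case is m ≡ 2 (mod 3); write m = 3u+2.
Then (3u+2)^3 + 3(3u+2)^2 + 14(3u+2) = 27u^3 + 81u^2 + 114u + 48 = 3(9u^3 + 27u^2 + 38u + 16).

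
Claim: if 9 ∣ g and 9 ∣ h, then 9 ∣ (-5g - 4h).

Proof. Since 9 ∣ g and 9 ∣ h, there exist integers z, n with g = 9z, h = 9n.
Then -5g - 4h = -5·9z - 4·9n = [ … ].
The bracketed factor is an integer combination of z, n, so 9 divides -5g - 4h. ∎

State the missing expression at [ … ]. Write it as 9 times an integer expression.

Each term has a factor of 9: -5·9z - 4·9n = 9·(-4n - 5z).
Since -4n - 5z is an integer, 9 ∣ (-5g - 4h).

9(-4n - 5z)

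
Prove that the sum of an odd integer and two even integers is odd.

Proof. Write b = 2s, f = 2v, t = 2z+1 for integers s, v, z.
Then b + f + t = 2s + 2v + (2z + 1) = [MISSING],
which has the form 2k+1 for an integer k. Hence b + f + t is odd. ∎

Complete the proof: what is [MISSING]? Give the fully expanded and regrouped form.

2s + 2v + (2z + 1) = 2s + 2v + 2z + 1
= 2(s + v + z) + 1.
Since s + v + z is an integer, the sum is of the form 2k+1 for an integer k.

2(s + v + z) + 1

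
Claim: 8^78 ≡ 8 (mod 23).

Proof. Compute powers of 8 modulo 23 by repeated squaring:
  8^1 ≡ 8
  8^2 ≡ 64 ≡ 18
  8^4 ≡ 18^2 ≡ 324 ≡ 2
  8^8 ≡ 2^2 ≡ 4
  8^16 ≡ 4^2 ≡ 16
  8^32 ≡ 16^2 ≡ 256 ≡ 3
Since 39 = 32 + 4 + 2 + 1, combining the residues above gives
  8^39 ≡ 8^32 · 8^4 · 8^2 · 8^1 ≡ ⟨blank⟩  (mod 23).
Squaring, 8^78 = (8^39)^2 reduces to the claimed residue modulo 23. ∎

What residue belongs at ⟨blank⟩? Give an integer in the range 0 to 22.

Multiply the listed residues: 3 · 2 · 18 · 8 = 6 → 108 → 864.
Reducing modulo 23: 864 = 37·23 + 13, so 8^39 ≡ 13.

13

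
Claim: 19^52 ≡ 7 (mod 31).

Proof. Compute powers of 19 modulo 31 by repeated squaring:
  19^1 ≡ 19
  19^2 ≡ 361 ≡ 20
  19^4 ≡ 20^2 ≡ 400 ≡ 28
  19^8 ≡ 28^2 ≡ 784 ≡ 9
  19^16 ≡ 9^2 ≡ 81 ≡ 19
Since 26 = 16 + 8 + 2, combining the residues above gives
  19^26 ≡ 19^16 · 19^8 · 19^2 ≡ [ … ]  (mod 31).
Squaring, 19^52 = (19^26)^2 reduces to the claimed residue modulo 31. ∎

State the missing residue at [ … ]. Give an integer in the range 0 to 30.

10

19^16 · 19^8 · 19^2 ≡ 19 · 9 · 20 = 3420.
3420 mod 31 = 10, so 19^26 ≡ 10 (mod 31).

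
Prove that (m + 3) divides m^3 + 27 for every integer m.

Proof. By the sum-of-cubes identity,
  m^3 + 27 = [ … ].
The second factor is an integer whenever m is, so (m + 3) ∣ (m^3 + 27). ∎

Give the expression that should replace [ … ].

Polynomial division of m^3 + 27 by m + 3 leaves remainder 0 and quotient m^2 - 3m + 9.
Hence m^3 + 27 = (m + 3)(m^2 - 3m + 9).

(m + 3)(m^2 - 3m + 9)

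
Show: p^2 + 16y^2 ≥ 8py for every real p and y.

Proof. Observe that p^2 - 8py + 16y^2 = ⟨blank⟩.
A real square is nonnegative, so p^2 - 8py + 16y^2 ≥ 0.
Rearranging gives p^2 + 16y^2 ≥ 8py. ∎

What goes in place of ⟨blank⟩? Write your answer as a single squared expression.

(p - 4y)^2

The leading and trailing coefficients are 1^2 and 4^2, and 8 = 2·1·4, so the trinomial is (p - 4y)^2.
Hence p^2 - 8py + 16y^2 ≥ 0.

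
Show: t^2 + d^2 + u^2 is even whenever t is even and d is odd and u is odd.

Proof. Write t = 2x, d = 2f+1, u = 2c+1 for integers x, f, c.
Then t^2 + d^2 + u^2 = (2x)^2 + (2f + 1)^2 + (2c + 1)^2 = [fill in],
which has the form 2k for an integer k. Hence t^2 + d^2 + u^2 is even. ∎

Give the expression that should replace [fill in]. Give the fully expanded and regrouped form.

Expanding: (2x)^2 + (2f + 1)^2 + (2c + 1)^2 = 4c^2 + 4c + 4f^2 + 4f + 4x^2 + 2.
Every term is even; pulling out the factor of 2 gives 2(2c^2 + 2c + 2f^2 + 2f + 2x^2 + 1).

2(2c^2 + 2c + 2f^2 + 2f + 2x^2 + 1)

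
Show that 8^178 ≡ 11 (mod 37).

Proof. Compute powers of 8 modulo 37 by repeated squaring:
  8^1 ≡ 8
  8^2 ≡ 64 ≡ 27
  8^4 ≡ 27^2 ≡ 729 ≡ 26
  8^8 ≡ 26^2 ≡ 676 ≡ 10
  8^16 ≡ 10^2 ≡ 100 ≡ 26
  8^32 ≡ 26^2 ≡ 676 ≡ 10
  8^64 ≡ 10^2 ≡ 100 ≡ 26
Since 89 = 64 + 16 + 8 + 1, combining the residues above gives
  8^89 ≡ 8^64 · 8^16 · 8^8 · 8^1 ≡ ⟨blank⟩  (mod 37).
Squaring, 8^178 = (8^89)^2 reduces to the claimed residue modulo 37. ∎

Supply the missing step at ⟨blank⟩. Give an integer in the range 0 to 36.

23

Multiply the listed residues: 26 · 26 · 10 · 8 = 676 → 6760 → 54080.
Reducing modulo 37: 54080 = 1461·37 + 23, so 8^89 ≡ 23.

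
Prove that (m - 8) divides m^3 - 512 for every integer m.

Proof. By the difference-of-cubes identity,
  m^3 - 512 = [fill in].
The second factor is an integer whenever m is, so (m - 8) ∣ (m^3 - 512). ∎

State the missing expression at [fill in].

(m - 8)(m^2 + 8m + 64)

Polynomial division of m^3 - 512 by m - 8 leaves remainder 0 and quotient m^2 + 8m + 64.
Hence m^3 - 512 = (m - 8)(m^2 + 8m + 64).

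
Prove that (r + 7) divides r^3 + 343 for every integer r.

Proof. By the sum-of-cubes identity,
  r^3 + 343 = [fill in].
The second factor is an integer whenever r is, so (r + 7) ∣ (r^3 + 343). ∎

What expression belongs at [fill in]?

(r + 7)(r^2 - 7r + 49)

Polynomial division of r^3 + 343 by r + 7 leaves remainder 0 and quotient r^2 - 7r + 49.
Hence r^3 + 343 = (r + 7)(r^2 - 7r + 49).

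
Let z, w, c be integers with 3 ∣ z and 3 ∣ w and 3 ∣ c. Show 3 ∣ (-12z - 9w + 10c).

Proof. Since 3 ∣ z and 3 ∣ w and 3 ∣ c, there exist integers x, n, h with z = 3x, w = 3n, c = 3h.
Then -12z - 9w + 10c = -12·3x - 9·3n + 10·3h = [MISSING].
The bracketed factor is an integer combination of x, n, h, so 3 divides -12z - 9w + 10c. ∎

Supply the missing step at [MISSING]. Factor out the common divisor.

3(10h - 9n - 12x)

Pull the common 3 out of every term: -12·3x - 9·3n + 10·3h = 3(10h - 9n - 12x).
10h - 9n - 12x is an integer, which exhibits the divisibility.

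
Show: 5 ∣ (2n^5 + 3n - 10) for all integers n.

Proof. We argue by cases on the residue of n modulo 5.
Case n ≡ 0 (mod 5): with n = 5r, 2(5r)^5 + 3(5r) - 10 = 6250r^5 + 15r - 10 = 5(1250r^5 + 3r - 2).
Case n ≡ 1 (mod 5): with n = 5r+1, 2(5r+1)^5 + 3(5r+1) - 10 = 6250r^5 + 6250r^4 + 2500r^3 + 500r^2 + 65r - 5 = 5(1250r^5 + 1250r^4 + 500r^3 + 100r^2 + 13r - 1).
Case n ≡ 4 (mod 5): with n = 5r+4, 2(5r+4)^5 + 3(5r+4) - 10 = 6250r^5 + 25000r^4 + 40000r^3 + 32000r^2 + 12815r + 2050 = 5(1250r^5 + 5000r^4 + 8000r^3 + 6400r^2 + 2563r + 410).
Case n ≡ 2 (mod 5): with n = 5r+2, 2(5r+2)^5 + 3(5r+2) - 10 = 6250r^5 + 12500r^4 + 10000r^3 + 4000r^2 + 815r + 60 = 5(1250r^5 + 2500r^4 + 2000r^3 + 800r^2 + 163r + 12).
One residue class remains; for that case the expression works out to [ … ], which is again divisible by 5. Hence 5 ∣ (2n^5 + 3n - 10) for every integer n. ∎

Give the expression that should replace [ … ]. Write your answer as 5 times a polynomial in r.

Only n ≡ 3 (mod 5) is unaccounted for. Put n = 5r+3:
2(5r+3)^5 + 3(5r+3) - 10 expands to 6250r^5 + 18750r^4 + 22500r^3 + 13500r^2 + 4065r + 485,
and factoring out 5 leaves 5(1250r^5 + 3750r^4 + 4500r^3 + 2700r^2 + 813r + 97).

5(1250r^5 + 3750r^4 + 4500r^3 + 2700r^2 + 813r + 97)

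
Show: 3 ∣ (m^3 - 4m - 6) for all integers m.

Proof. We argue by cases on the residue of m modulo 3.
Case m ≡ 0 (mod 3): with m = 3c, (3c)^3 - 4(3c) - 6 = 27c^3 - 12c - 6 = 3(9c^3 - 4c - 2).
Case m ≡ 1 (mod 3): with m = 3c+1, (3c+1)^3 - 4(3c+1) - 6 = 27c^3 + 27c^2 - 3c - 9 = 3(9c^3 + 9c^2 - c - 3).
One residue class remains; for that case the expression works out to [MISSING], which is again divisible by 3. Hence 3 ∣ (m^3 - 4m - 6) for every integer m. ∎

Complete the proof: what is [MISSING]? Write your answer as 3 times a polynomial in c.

The residues treated are {0, 1}, so the missing case is m ≡ 2 (mod 3); write m = 3c+2.
Then (3c+2)^3 - 4(3c+2) - 6 = 27c^3 + 54c^2 + 24c - 6 = 3(9c^3 + 18c^2 + 8c - 2).

3(9c^3 + 18c^2 + 8c - 2)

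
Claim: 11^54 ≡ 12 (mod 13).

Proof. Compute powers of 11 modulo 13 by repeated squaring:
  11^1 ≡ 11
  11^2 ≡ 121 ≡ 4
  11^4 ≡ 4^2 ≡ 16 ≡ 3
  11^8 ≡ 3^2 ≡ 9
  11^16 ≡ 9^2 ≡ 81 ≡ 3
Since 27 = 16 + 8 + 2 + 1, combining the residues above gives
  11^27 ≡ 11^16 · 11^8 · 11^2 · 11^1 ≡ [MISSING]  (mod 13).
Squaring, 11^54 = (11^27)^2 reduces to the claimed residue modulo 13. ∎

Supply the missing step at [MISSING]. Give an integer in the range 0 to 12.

5

11^16 · 11^8 · 11^2 · 11^1 ≡ 3 · 9 · 4 · 11 = 1188.
1188 mod 13 = 5, so 11^27 ≡ 5 (mod 13).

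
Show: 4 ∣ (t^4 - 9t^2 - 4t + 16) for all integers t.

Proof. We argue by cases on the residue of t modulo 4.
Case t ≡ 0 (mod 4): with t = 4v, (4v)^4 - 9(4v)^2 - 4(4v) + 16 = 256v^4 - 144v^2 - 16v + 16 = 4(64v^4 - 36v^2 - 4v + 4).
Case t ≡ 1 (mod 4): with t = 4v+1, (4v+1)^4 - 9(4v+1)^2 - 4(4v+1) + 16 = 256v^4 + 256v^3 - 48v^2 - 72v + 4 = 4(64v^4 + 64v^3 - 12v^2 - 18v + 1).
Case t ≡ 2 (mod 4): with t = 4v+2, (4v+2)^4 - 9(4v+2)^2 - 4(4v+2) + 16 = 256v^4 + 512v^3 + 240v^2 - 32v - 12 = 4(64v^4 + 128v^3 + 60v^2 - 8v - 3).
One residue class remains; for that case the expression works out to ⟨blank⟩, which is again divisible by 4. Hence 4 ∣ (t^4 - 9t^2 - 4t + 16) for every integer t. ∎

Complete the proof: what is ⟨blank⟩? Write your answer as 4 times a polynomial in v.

4(64v^4 + 192v^3 + 180v^2 + 50v + 1)

Only t ≡ 3 (mod 4) is unaccounted for. Put t = 4v+3:
(4v+3)^4 - 9(4v+3)^2 - 4(4v+3) + 16 expands to 256v^4 + 768v^3 + 720v^2 + 200v + 4,
and factoring out 4 leaves 4(64v^4 + 192v^3 + 180v^2 + 50v + 1).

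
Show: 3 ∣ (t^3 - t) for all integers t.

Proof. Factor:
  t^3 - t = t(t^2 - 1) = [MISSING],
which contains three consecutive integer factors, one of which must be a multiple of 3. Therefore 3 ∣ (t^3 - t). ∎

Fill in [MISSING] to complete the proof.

(t - 1)t(t + 1)

t(t^2 - 1) = t(t - 1)(t + 1) = (t - 1)t(t + 1).
These three factors are consecutive integers, so their product is divisible by 3.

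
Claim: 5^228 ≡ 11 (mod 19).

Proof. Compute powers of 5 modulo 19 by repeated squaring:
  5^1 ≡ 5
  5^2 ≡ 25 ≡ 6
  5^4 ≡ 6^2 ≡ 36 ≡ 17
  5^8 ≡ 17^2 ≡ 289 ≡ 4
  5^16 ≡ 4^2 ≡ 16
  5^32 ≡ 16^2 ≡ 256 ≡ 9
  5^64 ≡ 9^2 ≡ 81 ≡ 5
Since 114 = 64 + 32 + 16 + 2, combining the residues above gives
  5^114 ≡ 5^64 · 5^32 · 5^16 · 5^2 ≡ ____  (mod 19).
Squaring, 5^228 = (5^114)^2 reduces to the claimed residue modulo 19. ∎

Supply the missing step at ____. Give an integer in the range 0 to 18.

7

Multiply the listed residues: 5 · 9 · 16 · 6 = 45 → 720 → 4320.
Reducing modulo 19: 4320 = 227·19 + 7, so 5^114 ≡ 7.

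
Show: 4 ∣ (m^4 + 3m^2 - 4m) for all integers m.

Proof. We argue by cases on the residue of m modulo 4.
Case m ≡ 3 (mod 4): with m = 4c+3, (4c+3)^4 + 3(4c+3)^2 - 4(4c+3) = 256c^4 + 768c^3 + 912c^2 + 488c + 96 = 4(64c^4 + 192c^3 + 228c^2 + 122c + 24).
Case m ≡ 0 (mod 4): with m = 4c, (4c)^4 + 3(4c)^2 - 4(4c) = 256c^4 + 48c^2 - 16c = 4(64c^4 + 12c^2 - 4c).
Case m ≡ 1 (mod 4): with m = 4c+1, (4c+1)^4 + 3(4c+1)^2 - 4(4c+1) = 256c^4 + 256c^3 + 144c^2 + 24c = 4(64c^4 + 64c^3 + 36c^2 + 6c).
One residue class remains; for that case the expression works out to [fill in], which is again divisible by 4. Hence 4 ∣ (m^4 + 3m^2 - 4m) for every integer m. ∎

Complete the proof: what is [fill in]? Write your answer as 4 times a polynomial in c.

4(64c^4 + 128c^3 + 108c^2 + 40c + 5)

The residues treated are {3, 0, 1}, so the missing case is m ≡ 2 (mod 4); write m = 4c+2.
Then (4c+2)^4 + 3(4c+2)^2 - 4(4c+2) = 256c^4 + 512c^3 + 432c^2 + 160c + 20 = 4(64c^4 + 128c^3 + 108c^2 + 40c + 5).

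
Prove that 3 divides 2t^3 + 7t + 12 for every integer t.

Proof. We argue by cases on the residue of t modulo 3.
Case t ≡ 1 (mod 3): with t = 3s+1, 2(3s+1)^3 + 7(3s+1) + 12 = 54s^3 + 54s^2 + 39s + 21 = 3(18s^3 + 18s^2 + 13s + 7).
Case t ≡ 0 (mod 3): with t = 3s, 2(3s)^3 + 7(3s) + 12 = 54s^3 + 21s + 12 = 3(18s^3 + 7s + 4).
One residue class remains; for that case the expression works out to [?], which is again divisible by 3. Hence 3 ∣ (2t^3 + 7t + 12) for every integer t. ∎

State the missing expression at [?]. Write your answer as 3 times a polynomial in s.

Only t ≡ 2 (mod 3) is unaccounted for. Put t = 3s+2:
2(3s+2)^3 + 7(3s+2) + 12 expands to 54s^3 + 108s^2 + 93s + 42,
and factoring out 3 leaves 3(18s^3 + 36s^2 + 31s + 14).

3(18s^3 + 36s^2 + 31s + 14)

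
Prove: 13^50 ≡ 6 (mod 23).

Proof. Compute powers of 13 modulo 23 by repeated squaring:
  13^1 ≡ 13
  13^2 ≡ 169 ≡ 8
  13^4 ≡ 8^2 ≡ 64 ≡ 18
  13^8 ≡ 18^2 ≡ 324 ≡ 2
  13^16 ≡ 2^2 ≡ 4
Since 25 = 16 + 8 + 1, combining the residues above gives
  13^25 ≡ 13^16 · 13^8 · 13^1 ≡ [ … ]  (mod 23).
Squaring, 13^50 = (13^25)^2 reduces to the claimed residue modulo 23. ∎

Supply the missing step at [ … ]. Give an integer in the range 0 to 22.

13^16 · 13^8 · 13^1 ≡ 4 · 2 · 13 = 104.
104 mod 23 = 12, so 13^25 ≡ 12 (mod 23).

12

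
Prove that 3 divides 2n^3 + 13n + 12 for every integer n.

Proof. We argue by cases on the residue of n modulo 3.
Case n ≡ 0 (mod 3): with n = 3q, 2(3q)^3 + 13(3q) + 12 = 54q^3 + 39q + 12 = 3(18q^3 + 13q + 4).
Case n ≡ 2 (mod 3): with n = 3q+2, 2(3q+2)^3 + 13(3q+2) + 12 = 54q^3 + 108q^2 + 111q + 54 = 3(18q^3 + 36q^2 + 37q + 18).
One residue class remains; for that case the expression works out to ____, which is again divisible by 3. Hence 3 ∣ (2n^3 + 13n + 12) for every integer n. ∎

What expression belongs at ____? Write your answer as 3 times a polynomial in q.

3(18q^3 + 18q^2 + 19q + 9)

The residues treated are {0, 2}, so the missing case is n ≡ 1 (mod 3); write n = 3q+1.
Then 2(3q+1)^3 + 13(3q+1) + 12 = 54q^3 + 54q^2 + 57q + 27 = 3(18q^3 + 18q^2 + 19q + 9).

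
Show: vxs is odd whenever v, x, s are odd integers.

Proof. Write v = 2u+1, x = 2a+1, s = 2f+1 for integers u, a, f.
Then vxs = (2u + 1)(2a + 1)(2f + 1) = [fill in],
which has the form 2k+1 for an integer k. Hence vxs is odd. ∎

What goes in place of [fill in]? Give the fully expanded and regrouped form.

(2u + 1)(2a + 1)(2f + 1) = 8afu + 4af + 4au + 2a + 4fu + 2f + 2u + 1
= 2(4afu + 2af + 2au + a + 2fu + f + u) + 1.
Since 4afu + 2af + 2au + a + 2fu + f + u is an integer, the product is of the form 2k+1 for an integer k.

2(4afu + 2af + 2au + a + 2fu + f + u) + 1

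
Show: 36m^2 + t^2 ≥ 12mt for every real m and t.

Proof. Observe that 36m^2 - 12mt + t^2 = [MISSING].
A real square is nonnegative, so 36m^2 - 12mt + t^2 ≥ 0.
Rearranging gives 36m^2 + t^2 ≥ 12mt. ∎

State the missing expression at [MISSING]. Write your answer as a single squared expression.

36m^2 - 12mt + t^2 is a perfect-square trinomial: the outer terms are (6m)^2 and (t)^2, and the cross term is -2·6m·t.
So 36m^2 - 12mt + t^2 = (6m - t)^2 ≥ 0.

(6m - t)^2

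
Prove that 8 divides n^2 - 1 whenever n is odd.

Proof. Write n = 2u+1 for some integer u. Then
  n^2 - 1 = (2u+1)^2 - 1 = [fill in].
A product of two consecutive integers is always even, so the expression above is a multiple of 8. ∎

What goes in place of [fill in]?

(2u+1)^2 - 1 = 4u^2 + 4u + 1 - 1 = 4u^2 + 4u = 4u(u+1).
Since u and u+1 are consecutive, u(u+1) is even, and 4·(even) is a multiple of 8.

4u(u + 1)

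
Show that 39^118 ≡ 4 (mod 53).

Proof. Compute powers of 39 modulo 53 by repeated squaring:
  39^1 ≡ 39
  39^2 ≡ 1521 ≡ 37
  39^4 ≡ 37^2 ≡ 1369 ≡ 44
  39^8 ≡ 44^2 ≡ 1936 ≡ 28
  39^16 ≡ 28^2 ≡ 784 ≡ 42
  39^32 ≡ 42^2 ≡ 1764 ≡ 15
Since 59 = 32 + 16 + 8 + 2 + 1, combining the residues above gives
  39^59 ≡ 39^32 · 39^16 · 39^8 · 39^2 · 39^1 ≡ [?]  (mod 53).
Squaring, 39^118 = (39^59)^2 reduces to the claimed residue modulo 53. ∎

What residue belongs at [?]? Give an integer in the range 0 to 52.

39^32 · 39^16 · 39^8 · 39^2 · 39^1 ≡ 15 · 42 · 28 · 37 · 39 = 25454520.
25454520 mod 53 = 51, so 39^59 ≡ 51 (mod 53).

51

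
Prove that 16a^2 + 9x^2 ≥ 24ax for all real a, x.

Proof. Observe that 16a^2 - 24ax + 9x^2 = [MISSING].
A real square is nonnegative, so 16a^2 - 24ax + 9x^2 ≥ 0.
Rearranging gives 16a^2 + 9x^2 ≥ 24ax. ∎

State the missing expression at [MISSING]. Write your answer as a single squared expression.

(4a - 3x)^2

16a^2 - 24ax + 9x^2 is a perfect-square trinomial: the outer terms are (4a)^2 and (3x)^2, and the cross term is -2·4a·3x.
So 16a^2 - 24ax + 9x^2 = (4a - 3x)^2 ≥ 0.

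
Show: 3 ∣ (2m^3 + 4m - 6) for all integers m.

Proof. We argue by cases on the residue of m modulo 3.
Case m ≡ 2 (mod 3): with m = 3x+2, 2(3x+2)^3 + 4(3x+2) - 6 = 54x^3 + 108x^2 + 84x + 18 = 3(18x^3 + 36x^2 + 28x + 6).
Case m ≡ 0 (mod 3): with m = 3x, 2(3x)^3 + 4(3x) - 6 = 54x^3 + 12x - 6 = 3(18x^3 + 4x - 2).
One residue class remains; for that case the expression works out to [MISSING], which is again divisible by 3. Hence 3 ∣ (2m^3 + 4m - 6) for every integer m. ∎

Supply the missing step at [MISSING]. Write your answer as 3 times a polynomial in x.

3(18x^3 + 18x^2 + 10x)

Only m ≡ 1 (mod 3) is unaccounted for. Put m = 3x+1:
2(3x+1)^3 + 4(3x+1) - 6 expands to 54x^3 + 54x^2 + 30x,
and factoring out 3 leaves 3(18x^3 + 18x^2 + 10x).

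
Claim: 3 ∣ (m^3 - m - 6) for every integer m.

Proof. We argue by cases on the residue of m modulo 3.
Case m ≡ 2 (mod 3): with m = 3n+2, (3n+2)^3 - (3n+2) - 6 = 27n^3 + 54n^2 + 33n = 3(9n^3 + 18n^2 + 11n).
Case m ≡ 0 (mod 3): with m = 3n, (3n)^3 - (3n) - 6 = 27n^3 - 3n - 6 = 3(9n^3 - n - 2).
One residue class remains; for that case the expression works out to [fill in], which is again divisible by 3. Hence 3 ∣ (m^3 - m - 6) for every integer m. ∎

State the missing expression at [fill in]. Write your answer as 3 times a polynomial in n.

The residues treated are {2, 0}, so the missing case is m ≡ 1 (mod 3); write m = 3n+1.
Then (3n+1)^3 - (3n+1) - 6 = 27n^3 + 27n^2 + 6n - 6 = 3(9n^3 + 9n^2 + 2n - 2).

3(9n^3 + 9n^2 + 2n - 2)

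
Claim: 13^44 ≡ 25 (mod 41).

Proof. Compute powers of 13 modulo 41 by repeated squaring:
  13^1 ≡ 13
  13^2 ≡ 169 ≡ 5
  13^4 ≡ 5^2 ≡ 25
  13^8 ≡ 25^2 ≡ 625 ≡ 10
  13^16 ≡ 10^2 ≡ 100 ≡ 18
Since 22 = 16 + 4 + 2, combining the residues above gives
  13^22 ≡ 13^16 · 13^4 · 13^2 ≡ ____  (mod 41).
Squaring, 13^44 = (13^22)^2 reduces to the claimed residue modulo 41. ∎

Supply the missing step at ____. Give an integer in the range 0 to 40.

Multiply the listed residues: 18 · 25 · 5 = 450 → 2250.
Reducing modulo 41: 2250 = 54·41 + 36, so 13^22 ≡ 36.

36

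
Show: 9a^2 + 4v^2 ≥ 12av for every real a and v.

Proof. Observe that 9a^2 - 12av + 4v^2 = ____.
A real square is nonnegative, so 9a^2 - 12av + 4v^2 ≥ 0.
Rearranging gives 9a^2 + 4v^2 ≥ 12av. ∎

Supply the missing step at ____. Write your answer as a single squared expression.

9a^2 - 12av + 4v^2 is a perfect-square trinomial: the outer terms are (3a)^2 and (2v)^2, and the cross term is -2·3a·2v.
So 9a^2 - 12av + 4v^2 = (3a - 2v)^2 ≥ 0.

(3a - 2v)^2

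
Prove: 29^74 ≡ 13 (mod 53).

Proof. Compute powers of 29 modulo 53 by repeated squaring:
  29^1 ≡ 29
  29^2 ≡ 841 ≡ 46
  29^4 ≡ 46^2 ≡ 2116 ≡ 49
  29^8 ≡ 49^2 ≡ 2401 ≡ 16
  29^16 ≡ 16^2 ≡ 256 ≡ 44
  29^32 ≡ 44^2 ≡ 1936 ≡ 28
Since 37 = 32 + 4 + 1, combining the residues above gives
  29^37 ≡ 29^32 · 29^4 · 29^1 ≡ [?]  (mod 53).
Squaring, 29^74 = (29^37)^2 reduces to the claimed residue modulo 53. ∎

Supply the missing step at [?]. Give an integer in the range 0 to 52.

38

29^32 · 29^4 · 29^1 ≡ 28 · 49 · 29 = 39788.
39788 mod 53 = 38, so 29^37 ≡ 38 (mod 53).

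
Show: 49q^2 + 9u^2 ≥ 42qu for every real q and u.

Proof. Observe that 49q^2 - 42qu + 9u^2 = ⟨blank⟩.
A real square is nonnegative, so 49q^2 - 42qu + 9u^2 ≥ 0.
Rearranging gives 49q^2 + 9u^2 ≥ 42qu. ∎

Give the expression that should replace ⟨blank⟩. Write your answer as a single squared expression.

(7q - 3u)^2

49q^2 - 42qu + 9u^2 is a perfect-square trinomial: the outer terms are (7q)^2 and (3u)^2, and the cross term is -2·7q·3u.
So 49q^2 - 42qu + 9u^2 = (7q - 3u)^2 ≥ 0.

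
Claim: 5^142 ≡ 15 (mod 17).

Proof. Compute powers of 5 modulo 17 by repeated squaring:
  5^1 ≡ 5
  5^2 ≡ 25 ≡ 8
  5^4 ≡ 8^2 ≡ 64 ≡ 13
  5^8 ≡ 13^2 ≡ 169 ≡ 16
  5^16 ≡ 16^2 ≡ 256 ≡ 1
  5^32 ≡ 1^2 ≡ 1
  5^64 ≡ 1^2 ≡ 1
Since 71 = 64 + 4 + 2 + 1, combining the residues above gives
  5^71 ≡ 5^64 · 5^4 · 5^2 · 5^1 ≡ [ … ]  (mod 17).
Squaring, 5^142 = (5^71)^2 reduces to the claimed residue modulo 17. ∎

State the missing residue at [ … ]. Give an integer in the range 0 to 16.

10

Multiply the listed residues: 1 · 13 · 8 · 5 = 13 → 104 → 520.
Reducing modulo 17: 520 = 30·17 + 10, so 5^71 ≡ 10.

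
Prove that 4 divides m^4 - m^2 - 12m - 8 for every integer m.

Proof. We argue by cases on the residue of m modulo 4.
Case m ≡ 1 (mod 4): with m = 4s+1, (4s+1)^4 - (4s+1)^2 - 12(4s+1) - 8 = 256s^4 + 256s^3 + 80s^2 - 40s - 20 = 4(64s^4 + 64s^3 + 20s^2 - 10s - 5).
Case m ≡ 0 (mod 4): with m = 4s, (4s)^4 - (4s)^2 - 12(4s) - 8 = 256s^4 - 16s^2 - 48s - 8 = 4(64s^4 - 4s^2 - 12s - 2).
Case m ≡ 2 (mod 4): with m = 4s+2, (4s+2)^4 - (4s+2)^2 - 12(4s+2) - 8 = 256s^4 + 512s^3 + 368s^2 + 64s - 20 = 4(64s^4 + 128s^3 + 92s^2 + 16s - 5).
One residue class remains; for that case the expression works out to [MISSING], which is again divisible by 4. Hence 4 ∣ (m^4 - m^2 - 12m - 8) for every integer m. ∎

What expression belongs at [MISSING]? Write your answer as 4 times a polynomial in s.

The residues treated are {1, 0, 2}, so the missing case is m ≡ 3 (mod 4); write m = 4s+3.
Then (4s+3)^4 - (4s+3)^2 - 12(4s+3) - 8 = 256s^4 + 768s^3 + 848s^2 + 360s + 28 = 4(64s^4 + 192s^3 + 212s^2 + 90s + 7).

4(64s^4 + 192s^3 + 212s^2 + 90s + 7)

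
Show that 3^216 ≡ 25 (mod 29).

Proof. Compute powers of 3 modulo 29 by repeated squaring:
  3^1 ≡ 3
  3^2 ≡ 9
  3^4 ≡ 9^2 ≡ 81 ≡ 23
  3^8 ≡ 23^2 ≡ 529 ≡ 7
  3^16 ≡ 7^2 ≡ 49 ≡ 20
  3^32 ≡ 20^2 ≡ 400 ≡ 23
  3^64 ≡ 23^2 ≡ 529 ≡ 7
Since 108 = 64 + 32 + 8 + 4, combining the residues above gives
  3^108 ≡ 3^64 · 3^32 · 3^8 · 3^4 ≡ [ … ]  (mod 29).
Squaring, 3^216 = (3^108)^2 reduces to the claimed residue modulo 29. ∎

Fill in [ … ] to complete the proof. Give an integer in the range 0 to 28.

Multiply the listed residues: 7 · 23 · 7 · 23 = 161 → 1127 → 25921.
Reducing modulo 29: 25921 = 893·29 + 24, so 3^108 ≡ 24.

24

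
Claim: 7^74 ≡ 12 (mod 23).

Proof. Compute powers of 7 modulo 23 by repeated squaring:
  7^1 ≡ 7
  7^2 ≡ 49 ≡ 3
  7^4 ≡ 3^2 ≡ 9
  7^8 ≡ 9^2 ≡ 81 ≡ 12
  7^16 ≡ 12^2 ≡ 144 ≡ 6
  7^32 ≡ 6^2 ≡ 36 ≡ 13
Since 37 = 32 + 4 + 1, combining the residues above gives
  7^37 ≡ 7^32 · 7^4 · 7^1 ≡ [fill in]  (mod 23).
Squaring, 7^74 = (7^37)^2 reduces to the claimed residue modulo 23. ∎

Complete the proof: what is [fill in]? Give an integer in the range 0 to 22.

Multiply the listed residues: 13 · 9 · 7 = 117 → 819.
Reducing modulo 23: 819 = 35·23 + 14, so 7^37 ≡ 14.

14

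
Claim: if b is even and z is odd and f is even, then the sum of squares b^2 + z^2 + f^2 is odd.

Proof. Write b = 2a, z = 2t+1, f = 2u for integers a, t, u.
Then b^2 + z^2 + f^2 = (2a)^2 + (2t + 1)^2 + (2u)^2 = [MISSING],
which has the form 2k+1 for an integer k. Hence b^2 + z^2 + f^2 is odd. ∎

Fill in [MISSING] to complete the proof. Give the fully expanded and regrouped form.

2(2a^2 + 2t^2 + 2t + 2u^2) + 1

(2a)^2 + (2t + 1)^2 + (2u)^2 = 4a^2 + 4t^2 + 4t + 4u^2 + 1
= 2(2a^2 + 2t^2 + 2t + 2u^2) + 1.
Since 2a^2 + 2t^2 + 2t + 2u^2 is an integer, the sum of squares is of the form 2k+1 for an integer k.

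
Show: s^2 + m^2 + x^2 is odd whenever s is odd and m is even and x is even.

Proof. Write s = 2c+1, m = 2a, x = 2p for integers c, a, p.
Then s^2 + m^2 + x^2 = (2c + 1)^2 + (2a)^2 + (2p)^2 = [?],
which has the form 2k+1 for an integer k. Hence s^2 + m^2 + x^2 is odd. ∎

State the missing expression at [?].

Expanding: (2c + 1)^2 + (2a)^2 + (2p)^2 = 4a^2 + 4c^2 + 4c + 4p^2 + 1.
Every term except the constant is even, so this is 2(2a^2 + 2c^2 + 2c + 2p^2) + 1,
and 2a^2 + 2c^2 + 2c + 2p^2 ∈ ℤ gives the required form.

2(2a^2 + 2c^2 + 2c + 2p^2) + 1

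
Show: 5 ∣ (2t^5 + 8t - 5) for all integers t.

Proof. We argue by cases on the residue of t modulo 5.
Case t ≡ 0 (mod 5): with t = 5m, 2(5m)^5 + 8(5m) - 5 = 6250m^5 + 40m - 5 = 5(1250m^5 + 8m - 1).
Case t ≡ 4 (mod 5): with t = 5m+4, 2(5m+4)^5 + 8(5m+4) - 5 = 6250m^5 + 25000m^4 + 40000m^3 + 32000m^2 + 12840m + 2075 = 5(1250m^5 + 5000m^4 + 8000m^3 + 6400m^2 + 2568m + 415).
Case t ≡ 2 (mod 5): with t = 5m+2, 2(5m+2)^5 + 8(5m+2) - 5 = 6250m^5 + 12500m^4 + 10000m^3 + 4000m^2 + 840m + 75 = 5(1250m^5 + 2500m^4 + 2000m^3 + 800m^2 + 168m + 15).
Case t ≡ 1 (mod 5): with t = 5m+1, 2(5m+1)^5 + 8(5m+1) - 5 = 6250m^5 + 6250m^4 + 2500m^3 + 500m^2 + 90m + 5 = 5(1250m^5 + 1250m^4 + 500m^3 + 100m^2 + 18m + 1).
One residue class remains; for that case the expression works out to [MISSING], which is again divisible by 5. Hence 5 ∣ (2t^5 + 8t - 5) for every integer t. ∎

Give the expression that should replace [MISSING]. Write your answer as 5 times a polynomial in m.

Only t ≡ 3 (mod 5) is unaccounted for. Put t = 5m+3:
2(5m+3)^5 + 8(5m+3) - 5 expands to 6250m^5 + 18750m^4 + 22500m^3 + 13500m^2 + 4090m + 505,
and factoring out 5 leaves 5(1250m^5 + 3750m^4 + 4500m^3 + 2700m^2 + 818m + 101).

5(1250m^5 + 3750m^4 + 4500m^3 + 2700m^2 + 818m + 101)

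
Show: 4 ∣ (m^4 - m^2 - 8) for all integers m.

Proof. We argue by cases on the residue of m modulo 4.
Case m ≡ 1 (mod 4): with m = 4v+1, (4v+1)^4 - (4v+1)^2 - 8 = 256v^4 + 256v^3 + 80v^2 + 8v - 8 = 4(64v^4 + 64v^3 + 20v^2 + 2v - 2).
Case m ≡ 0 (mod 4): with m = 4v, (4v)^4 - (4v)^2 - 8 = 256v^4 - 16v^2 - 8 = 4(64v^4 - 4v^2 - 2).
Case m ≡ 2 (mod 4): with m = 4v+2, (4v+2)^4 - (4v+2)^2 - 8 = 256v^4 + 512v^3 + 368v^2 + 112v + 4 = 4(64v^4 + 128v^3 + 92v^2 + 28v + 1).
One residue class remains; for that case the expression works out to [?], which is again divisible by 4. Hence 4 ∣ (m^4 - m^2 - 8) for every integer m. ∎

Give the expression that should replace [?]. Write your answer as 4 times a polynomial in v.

Only m ≡ 3 (mod 4) is unaccounted for. Put m = 4v+3:
(4v+3)^4 - (4v+3)^2 - 8 expands to 256v^4 + 768v^3 + 848v^2 + 408v + 64,
and factoring out 4 leaves 4(64v^4 + 192v^3 + 212v^2 + 102v + 16).

4(64v^4 + 192v^3 + 212v^2 + 102v + 16)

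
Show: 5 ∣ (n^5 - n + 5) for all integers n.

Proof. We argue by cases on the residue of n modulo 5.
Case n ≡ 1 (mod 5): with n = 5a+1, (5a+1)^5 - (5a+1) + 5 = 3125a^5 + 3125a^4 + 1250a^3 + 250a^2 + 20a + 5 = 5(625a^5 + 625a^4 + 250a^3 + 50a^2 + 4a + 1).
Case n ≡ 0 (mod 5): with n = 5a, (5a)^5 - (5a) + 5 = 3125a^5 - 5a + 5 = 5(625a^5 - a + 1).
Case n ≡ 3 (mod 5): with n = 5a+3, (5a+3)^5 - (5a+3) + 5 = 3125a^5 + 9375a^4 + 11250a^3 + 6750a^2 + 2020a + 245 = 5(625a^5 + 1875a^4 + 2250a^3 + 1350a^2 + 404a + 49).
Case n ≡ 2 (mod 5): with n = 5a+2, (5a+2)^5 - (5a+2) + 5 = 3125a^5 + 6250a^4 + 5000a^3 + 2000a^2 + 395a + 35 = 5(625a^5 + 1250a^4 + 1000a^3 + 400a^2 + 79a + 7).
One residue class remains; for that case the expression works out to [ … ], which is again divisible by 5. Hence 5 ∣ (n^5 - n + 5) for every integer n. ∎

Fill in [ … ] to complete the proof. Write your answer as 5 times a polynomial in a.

5(625a^5 + 2500a^4 + 4000a^3 + 3200a^2 + 1279a + 205)

Only n ≡ 4 (mod 5) is unaccounted for. Put n = 5a+4:
(5a+4)^5 - (5a+4) + 5 expands to 3125a^5 + 12500a^4 + 20000a^3 + 16000a^2 + 6395a + 1025,
and factoring out 5 leaves 5(625a^5 + 2500a^4 + 4000a^3 + 3200a^2 + 1279a + 205).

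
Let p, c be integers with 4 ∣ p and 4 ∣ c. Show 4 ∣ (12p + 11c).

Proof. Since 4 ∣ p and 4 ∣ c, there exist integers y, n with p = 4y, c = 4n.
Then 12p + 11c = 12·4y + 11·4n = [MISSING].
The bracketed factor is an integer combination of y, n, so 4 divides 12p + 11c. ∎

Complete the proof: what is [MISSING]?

Pull the common 4 out of every term: 12·4y + 11·4n = 4(11n + 12y).
11n + 12y is an integer, which exhibits the divisibility.

4(11n + 12y)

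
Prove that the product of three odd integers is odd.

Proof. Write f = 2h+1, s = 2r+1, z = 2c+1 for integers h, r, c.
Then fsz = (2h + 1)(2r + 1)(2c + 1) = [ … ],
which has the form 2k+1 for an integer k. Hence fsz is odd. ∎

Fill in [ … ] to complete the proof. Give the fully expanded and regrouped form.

Expanding: (2h + 1)(2r + 1)(2c + 1) = 8chr + 4ch + 4cr + 2c + 4hr + 2h + 2r + 1.
Every term except the constant is even, so this is 2(4chr + 2ch + 2cr + c + 2hr + h + r) + 1,
and 4chr + 2ch + 2cr + c + 2hr + h + r ∈ ℤ gives the required form.

2(4chr + 2ch + 2cr + c + 2hr + h + r) + 1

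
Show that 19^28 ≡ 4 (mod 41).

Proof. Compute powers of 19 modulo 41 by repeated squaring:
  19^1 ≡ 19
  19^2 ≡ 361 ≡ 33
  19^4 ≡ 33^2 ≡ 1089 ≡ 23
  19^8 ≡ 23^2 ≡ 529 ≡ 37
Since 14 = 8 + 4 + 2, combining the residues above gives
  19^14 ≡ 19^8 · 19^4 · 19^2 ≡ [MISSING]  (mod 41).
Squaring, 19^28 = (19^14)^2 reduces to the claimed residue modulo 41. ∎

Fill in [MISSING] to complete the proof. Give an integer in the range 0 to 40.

39

19^8 · 19^4 · 19^2 ≡ 37 · 23 · 33 = 28083.
28083 mod 41 = 39, so 19^14 ≡ 39 (mod 41).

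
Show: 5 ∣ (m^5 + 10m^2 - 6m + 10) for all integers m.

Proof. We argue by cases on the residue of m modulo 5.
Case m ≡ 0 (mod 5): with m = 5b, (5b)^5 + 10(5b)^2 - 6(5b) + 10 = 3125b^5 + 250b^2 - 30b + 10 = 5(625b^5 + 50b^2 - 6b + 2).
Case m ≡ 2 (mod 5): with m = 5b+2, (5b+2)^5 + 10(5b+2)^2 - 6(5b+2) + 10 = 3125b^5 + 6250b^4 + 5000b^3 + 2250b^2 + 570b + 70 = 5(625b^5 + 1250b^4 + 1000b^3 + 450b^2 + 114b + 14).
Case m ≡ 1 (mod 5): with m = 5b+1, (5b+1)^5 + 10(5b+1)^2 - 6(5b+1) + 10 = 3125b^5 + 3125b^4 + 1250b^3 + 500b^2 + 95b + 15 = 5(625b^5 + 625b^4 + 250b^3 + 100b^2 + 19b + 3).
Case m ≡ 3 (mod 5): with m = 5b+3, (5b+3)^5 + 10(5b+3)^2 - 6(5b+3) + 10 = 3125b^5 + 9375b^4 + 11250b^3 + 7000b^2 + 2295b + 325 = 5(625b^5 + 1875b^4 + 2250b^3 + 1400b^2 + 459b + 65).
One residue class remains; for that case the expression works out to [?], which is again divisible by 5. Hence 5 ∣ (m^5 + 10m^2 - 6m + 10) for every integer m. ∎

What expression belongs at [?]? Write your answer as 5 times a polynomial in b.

5(625b^5 + 2500b^4 + 4000b^3 + 3250b^2 + 1354b + 234)

Only m ≡ 4 (mod 5) is unaccounted for. Put m = 5b+4:
(5b+4)^5 + 10(5b+4)^2 - 6(5b+4) + 10 expands to 3125b^5 + 12500b^4 + 20000b^3 + 16250b^2 + 6770b + 1170,
and factoring out 5 leaves 5(625b^5 + 2500b^4 + 4000b^3 + 3250b^2 + 1354b + 234).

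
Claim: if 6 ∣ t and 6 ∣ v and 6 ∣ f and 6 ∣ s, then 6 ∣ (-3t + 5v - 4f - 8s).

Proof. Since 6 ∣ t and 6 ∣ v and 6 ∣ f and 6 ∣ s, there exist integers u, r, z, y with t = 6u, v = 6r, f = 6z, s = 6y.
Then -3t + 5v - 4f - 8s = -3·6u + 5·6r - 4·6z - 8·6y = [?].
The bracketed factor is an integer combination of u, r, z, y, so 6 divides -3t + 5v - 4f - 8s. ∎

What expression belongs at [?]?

Each term has a factor of 6: -3·6u + 5·6r - 4·6z - 8·6y = 6·(5r - 3u - 8y - 4z).
Since 5r - 3u - 8y - 4z is an integer, 6 ∣ (-3t + 5v - 4f - 8s).

6(5r - 3u - 8y - 4z)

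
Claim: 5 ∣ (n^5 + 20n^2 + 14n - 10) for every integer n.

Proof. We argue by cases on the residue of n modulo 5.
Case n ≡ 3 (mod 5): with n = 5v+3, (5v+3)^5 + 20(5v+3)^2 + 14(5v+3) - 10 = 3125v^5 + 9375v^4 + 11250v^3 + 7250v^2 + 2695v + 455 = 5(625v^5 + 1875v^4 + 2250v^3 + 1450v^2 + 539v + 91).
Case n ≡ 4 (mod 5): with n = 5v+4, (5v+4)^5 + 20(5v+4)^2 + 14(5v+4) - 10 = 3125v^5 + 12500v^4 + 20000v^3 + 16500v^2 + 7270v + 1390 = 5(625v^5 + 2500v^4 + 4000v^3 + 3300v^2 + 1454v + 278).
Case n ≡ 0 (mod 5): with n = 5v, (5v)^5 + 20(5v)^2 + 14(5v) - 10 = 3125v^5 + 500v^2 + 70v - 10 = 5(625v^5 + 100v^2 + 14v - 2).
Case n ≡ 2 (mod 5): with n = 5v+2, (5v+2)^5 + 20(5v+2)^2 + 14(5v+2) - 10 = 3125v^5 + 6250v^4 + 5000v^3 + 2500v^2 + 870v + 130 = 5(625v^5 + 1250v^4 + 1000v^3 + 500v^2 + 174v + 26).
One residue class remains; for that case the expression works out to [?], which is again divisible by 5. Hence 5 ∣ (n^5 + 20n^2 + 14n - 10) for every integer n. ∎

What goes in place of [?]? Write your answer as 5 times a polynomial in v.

5(625v^5 + 625v^4 + 250v^3 + 150v^2 + 59v + 5)

Only n ≡ 1 (mod 5) is unaccounted for. Put n = 5v+1:
(5v+1)^5 + 20(5v+1)^2 + 14(5v+1) - 10 expands to 3125v^5 + 3125v^4 + 1250v^3 + 750v^2 + 295v + 25,
and factoring out 5 leaves 5(625v^5 + 625v^4 + 250v^3 + 150v^2 + 59v + 5).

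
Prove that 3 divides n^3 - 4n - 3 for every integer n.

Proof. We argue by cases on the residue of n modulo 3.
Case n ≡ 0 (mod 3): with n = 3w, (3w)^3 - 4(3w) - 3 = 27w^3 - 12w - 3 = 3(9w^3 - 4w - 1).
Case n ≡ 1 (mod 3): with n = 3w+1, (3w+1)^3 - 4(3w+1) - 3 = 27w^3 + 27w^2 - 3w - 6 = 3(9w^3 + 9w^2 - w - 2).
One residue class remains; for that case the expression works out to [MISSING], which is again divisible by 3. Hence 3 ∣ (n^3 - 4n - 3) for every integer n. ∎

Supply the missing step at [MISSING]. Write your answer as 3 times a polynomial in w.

The residues treated are {0, 1}, so the missing case is n ≡ 2 (mod 3); write n = 3w+2.
Then (3w+2)^3 - 4(3w+2) - 3 = 27w^3 + 54w^2 + 24w - 3 = 3(9w^3 + 18w^2 + 8w - 1).

3(9w^3 + 18w^2 + 8w - 1)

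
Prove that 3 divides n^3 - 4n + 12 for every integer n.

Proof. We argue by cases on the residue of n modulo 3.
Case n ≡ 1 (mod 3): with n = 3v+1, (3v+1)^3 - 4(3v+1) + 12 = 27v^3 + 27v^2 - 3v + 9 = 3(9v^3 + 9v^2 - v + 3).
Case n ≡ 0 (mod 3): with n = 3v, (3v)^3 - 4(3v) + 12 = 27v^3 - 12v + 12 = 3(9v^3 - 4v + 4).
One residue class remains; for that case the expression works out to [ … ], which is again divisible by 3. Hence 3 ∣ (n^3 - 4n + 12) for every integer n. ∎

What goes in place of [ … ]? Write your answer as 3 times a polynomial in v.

Only n ≡ 2 (mod 3) is unaccounted for. Put n = 3v+2:
(3v+2)^3 - 4(3v+2) + 12 expands to 27v^3 + 54v^2 + 24v + 12,
and factoring out 3 leaves 3(9v^3 + 18v^2 + 8v + 4).

3(9v^3 + 18v^2 + 8v + 4)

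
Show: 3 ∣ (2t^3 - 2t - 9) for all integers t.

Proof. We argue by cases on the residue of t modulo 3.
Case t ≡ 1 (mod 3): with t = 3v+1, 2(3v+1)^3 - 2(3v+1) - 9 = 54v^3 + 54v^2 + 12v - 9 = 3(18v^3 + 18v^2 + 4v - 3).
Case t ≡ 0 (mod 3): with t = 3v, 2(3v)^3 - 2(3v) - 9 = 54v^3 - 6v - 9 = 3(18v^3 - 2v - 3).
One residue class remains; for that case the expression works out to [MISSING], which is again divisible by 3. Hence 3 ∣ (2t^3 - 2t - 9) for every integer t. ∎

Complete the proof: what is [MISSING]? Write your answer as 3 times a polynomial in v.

Only t ≡ 2 (mod 3) is unaccounted for. Put t = 3v+2:
2(3v+2)^3 - 2(3v+2) - 9 expands to 54v^3 + 108v^2 + 66v + 3,
and factoring out 3 leaves 3(18v^3 + 36v^2 + 22v + 1).

3(18v^3 + 36v^2 + 22v + 1)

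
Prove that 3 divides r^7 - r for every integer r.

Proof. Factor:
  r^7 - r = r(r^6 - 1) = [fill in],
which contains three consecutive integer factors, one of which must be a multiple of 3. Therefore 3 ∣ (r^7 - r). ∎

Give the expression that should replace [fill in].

(r - 1)r(r + 1)(r^4 + r^2 + 1)

r^6 - 1 = (r^2 - 1)(r^4 + r^2 + 1), and r^2 - 1 = (r-1)(r+1).
So r(r^6 - 1) = (r - 1)r(r + 1)(r^4 + r^2 + 1).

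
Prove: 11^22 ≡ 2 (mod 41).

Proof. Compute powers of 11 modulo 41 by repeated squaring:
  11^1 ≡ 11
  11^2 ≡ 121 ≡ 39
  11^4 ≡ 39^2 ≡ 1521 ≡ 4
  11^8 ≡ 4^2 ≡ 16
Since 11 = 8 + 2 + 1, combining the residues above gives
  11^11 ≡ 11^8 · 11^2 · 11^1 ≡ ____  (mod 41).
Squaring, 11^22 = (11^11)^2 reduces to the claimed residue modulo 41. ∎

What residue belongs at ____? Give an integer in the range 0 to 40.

17

Multiply the listed residues: 16 · 39 · 11 = 624 → 6864.
Reducing modulo 41: 6864 = 167·41 + 17, so 11^11 ≡ 17.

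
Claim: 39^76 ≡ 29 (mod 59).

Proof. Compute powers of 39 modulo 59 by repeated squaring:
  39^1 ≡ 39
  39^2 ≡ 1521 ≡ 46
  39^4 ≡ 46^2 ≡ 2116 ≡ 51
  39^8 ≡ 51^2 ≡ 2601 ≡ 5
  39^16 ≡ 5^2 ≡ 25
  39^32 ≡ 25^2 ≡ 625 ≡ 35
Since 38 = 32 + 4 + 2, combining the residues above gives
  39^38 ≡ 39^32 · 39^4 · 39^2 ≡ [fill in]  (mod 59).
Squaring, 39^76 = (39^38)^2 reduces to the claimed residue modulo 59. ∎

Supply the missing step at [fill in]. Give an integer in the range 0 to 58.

41

39^32 · 39^4 · 39^2 ≡ 35 · 51 · 46 = 82110.
82110 mod 59 = 41, so 39^38 ≡ 41 (mod 59).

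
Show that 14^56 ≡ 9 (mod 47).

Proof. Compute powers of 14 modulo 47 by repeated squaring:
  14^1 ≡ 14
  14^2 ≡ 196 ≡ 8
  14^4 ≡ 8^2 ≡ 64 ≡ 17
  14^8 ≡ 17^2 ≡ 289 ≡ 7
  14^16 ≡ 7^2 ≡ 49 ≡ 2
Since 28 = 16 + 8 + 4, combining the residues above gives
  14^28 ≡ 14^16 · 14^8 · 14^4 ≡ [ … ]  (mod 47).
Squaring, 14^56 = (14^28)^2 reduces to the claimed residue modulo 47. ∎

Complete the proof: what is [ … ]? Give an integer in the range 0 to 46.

Multiply the listed residues: 2 · 7 · 17 = 14 → 238.
Reducing modulo 47: 238 = 5·47 + 3, so 14^28 ≡ 3.

3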